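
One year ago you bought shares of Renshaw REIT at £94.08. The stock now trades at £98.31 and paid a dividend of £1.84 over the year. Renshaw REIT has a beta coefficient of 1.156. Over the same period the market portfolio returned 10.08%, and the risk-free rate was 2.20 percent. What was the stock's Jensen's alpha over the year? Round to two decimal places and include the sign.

Realised HPR = (P1 + D1 − P0) / P0 = (98.31 + 1.84 − 94.08) / 94.08 = 6.07 / 94.08 = 6.4520%
MRP = 10.08% − 2.20% = 7.88%
CAPM required = R_f + β·MRP = 2.20% + 1.156 × 7.88% = 11.30928%
α = realised − required = 6.4520% − 11.30928% = -4.86%

-4.86%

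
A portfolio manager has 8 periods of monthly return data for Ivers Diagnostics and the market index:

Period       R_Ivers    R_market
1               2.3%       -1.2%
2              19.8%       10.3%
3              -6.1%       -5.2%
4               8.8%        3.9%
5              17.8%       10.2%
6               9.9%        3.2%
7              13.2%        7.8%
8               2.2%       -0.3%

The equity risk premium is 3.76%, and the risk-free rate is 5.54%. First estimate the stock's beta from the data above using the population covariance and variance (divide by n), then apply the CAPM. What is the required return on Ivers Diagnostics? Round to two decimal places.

Mean R_i = (2.3 + 19.8 − 6.1 + 8.8 + 17.8 + 9.9 + 13.2 + 2.2) / 8 = 8.4875%
Mean R_m = (-1.2 + 10.3 − 5.2 + 3.9 + 10.2 + 3.2 + 7.8 − 0.3) / 8 = 3.5875%
Σ(R_i − R̄_i)(R_m − R̄_m) = 339.1688  ⇒  Cov = 339.1688 / 8 = 42.3961
Σ(R_m − R̄_m)² = 222.0288  ⇒  Var(R_m) = 222.0288 / 8 = 27.7536
β = Cov / Var(R_m) = 42.3961 / 27.7536 = 1.5276
E(R) = R_f + β × MRP = 5.54% + 1.5276 × 3.76% = 11.28%

11.28%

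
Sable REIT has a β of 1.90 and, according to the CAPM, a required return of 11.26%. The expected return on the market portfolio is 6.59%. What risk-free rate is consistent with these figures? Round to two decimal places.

1.40%

E(R) = R_f + β(E(R_m) − R_f) = R_f(1 − β) + β·E(R_m)
11.26% = R_f × (1 − 1.90) + 1.90 × 6.59%
11.26% = R_f × -0.90 + 12.5210%
R_f = (11.26% − 12.5210%) / -0.90 = 1.40%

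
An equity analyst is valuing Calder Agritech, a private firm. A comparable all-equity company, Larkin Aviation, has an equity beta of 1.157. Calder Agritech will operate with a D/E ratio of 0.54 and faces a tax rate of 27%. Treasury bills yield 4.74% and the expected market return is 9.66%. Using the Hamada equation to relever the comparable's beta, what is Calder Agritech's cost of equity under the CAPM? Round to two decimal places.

β_L = β_U × [1 + (1 − t)(D/E)] = 1.157 × [1 + (1 − 0.27) × 0.54]
    = 1.157 × [1 + 0.73 × 0.54] = 1.157 × 1.3942 = 1.6131
MRP = 9.66% − 4.74% = 4.92%
E(R) = R_f + β_L × MRP = 4.74% + 1.6131 × 4.92% = 12.68%

12.68%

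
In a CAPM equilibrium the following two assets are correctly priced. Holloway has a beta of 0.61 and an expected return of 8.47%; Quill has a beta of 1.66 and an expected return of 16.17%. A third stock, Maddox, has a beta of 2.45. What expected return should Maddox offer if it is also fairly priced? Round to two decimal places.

MRP (SML slope) = (16.17% − 8.47%) / (1.66 − 0.61) = 7.70% / 1.05 = 7.3333%
R_f (intercept) = 8.47% − 0.61 × 7.3333% = 3.9967%
E(R_Maddox) = R_f + β × MRP = 3.9967% + 2.45 × 7.3333% = 21.96%

21.96%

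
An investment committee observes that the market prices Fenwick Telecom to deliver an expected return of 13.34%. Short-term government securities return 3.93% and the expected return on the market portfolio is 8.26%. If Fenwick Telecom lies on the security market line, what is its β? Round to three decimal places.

MRP = 8.26% − 3.93% = 4.33%
β = (E(R) − R_f) / MRP = (13.34% − 3.93%) / 4.33% = 9.41% / 4.33% = 2.173

2.173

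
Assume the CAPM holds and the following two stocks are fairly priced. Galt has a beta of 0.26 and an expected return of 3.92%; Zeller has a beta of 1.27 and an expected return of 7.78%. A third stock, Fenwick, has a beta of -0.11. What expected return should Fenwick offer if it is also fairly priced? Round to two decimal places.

MRP (SML slope) = (7.78% − 3.92%) / (1.27 − 0.26) = 3.86% / 1.01 = 3.8218%
R_f (intercept) = 3.92% − 0.26 × 3.8218% = 2.9263%
E(R_Fenwick) = R_f + β × MRP = 2.9263% + -0.11 × 3.8218% = 2.51%

2.51%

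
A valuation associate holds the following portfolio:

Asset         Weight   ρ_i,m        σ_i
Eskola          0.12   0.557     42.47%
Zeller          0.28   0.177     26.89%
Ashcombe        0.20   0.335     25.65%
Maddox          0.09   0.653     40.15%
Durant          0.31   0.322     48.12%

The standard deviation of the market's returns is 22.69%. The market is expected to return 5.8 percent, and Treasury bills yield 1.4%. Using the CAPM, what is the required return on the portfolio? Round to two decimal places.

β_Eskola = 0.557 × 42.47% / 22.69% = 1.0426
β_Zeller = 0.177 × 26.89% / 22.69% = 0.2098
β_Ashcombe = 0.335 × 25.65% / 22.69% = 0.3787
β_Maddox = 0.653 × 40.15% / 22.69% = 1.1555
β_Durant = 0.322 × 48.12% / 22.69% = 0.6829
β_P = Σ w_i β_i = 0.12×1.0426 + 0.28×0.2098 + 0.20×0.3787 + 0.09×1.1555 + 0.31×0.6829 = 0.5753
MRP = 5.8% − 1.4% = 4.40%
E(R_P) = R_f + β_P × MRP = 1.4% + 0.5753 × 4.4% = 3.93%

3.93%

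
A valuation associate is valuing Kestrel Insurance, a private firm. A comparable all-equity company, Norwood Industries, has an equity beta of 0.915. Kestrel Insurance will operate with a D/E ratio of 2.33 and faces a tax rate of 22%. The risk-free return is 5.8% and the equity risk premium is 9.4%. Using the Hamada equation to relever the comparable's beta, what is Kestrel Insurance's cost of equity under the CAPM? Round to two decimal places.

β_L = β_U × [1 + (1 − t)(D/E)] = 0.915 × [1 + (1 − 0.22) × 2.33]
    = 0.915 × [1 + 0.78 × 2.33] = 0.915 × 2.8174 = 2.5779
E(R) = R_f + β_L × MRP = 5.8% + 2.5779 × 9.4% = 30.03%

30.03%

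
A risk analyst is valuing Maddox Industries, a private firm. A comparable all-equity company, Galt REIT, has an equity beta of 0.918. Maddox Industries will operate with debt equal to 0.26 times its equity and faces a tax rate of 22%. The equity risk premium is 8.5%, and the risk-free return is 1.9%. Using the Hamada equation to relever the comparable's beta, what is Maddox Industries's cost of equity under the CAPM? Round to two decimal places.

β_L = β_U × [1 + (1 − t)(D/E)] = 0.918 × [1 + (1 − 0.22) × 0.26]
    = 0.918 × [1 + 0.78 × 0.26] = 0.918 × 1.2028 = 1.1042
E(R) = R_f + β_L × MRP = 1.9% + 1.1042 × 8.5% = 11.29%

11.29%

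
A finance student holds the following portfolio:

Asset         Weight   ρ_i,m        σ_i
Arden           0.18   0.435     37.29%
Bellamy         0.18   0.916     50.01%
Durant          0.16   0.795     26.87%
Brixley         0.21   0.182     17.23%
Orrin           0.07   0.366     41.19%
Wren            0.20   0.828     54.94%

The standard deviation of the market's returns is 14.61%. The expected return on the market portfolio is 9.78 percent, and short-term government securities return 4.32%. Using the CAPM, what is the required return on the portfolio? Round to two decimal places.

β_Arden = 0.435 × 37.29% / 14.61% = 1.1103
β_Bellamy = 0.916 × 50.01% / 14.61% = 3.1355
β_Durant = 0.795 × 26.87% / 14.61% = 1.4621
β_Brixley = 0.182 × 17.23% / 14.61% = 0.2146
β_Orrin = 0.366 × 41.19% / 14.61% = 1.0319
β_Wren = 0.828 × 54.94% / 14.61% = 3.1136
β_P = Σ w_i β_i = 0.18×1.1103 + 0.18×3.1355 + 0.16×1.4621 + 0.21×0.2146 + 0.07×1.0319 + 0.20×3.1136 = 1.7382
MRP = 9.78% − 4.32% = 5.46%
E(R_P) = R_f + β_P × MRP = 4.32% + 1.7382 × 5.46% = 13.81%

13.81%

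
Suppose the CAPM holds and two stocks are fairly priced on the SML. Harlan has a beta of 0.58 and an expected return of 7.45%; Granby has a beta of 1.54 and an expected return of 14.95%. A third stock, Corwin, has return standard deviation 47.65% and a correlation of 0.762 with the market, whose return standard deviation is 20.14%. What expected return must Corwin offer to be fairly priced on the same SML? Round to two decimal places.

17.00%

MRP = (14.95% − 7.45%) / (1.54 − 0.58) = 7.8125%
R_f = 7.45% − 0.58 × 7.8125% = 2.9188%
β_Corwin = ρ·σ_i/σ_m = 0.762 × 47.65 / 20.14 = 1.8028
E(R_Corwin) = R_f + β × MRP = 2.9188% + 1.8028 × 7.8125% = 17.00%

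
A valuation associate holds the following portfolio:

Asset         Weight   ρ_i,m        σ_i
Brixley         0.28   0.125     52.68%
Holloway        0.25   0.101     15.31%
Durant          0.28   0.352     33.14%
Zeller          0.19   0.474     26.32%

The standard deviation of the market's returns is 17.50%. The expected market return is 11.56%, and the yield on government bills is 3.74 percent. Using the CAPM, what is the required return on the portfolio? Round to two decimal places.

7.26%

β_Brixley = 0.125 × 52.68% / 17.50% = 0.3763
β_Holloway = 0.101 × 15.31% / 17.50% = 0.0884
β_Durant = 0.352 × 33.14% / 17.50% = 0.6666
β_Zeller = 0.474 × 26.32% / 17.50% = 0.7129
β_P = Σ w_i β_i = 0.28×0.3763 + 0.25×0.0884 + 0.28×0.6666 + 0.19×0.7129 = 0.4496
MRP = 11.56% − 3.74% = 7.82%
E(R_P) = R_f + β_P × MRP = 3.74% + 0.4496 × 7.82% = 7.26%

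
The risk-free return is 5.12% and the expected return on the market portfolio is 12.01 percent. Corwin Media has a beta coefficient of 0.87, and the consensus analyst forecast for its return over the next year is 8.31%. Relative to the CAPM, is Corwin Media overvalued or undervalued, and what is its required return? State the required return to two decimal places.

MRP = 12.01% − 5.12% = 6.89%
Required return = R_f + β·MRP = 5.12% + 0.87 × 6.89% = 11.11%
Forecast 8.31% < required 11.11% → the stock plots below the SML → overvalued.

Overvalued; required return 11.11%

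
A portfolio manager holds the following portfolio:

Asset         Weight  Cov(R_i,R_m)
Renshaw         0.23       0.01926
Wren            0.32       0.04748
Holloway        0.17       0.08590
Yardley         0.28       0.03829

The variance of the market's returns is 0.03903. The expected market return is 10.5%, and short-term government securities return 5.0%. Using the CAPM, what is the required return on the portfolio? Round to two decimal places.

11.33%

β_Renshaw = 0.01926 / 0.03903 = 0.4935
β_Wren = 0.04748 / 0.03903 = 1.2165
β_Holloway = 0.08590 / 0.03903 = 2.2009
β_Yardley = 0.03829 / 0.03903 = 0.9810
β_P = Σ w_i β_i = 0.23×0.4935 + 0.32×1.2165 + 0.17×2.2009 + 0.28×0.9810 = 1.1516
MRP = 10.5% − 5.0% = 5.50%
E(R_P) = R_f + β_P × MRP = 5.0% + 1.1516 × 5.5% = 11.33%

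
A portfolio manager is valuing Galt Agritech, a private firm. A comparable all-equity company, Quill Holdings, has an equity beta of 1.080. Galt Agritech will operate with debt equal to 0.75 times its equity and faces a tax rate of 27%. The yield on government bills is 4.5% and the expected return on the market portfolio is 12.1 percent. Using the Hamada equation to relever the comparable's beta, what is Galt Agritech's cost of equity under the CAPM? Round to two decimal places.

17.20%

β_L = β_U × [1 + (1 − t)(D/E)] = 1.080 × [1 + (1 − 0.27) × 0.75]
    = 1.080 × [1 + 0.73 × 0.75] = 1.080 × 1.5475 = 1.6713
MRP = 12.1% − 4.5% = 7.60%
E(R) = R_f + β_L × MRP = 4.5% + 1.6713 × 7.6% = 17.20%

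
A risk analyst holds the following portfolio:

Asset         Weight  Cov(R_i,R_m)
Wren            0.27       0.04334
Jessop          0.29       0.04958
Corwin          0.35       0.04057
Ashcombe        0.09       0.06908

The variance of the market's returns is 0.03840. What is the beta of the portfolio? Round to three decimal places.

1.211

β_Wren = 0.04334 / 0.03840 = 1.1286
β_Jessop = 0.04958 / 0.03840 = 1.2911
β_Corwin = 0.04057 / 0.03840 = 1.0565
β_Ashcombe = 0.06908 / 0.03840 = 1.7990
β_P = Σ w_i β_i = 0.27×1.1286 + 0.29×1.2911 + 0.35×1.0565 + 0.09×1.7990 = 1.2108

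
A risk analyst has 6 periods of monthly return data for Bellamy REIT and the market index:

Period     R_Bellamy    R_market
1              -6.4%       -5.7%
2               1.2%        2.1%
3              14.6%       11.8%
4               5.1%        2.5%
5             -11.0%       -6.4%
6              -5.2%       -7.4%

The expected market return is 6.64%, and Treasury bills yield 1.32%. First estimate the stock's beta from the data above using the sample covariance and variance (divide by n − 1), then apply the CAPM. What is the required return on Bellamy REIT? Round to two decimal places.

Mean R_i = (-6.4 + 1.2 + 14.6 + 5.1 − 11.0 − 5.2) / 6 = -0.2833%
Mean R_m = (-5.7 + 2.1 + 11.8 + 2.5 − 6.4 − 7.4) / 6 = -0.5167%
Σ(R_i − R̄_i)(R_m − R̄_m) = 332.0317  ⇒  Cov = 332.0317 / 5 = 66.4063
Σ(R_m − R̄_m)² = 276.5083  ⇒  Var(R_m) = 276.5083 / 5 = 55.3017
β = Cov / Var(R_m) = 66.4063 / 55.3017 = 1.2008
MRP = 6.64% − 1.32% = 5.32%
E(R) = R_f + β × MRP = 1.32% + 1.2008 × 5.32% = 7.71%

7.71%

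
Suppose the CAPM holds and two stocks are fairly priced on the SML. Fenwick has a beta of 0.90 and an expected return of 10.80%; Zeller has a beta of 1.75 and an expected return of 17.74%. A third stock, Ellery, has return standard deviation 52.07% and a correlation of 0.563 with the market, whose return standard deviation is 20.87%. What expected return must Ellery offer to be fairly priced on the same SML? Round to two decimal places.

14.92%

MRP = (17.74% − 10.80%) / (1.75 − 0.90) = 8.1647%
R_f = 10.80% − 0.90 × 8.1647% = 3.4518%
β_Ellery = ρ·σ_i/σ_m = 0.563 × 52.07 / 20.87 = 1.4047
E(R_Ellery) = R_f + β × MRP = 3.4518% + 1.4047 × 8.1647% = 14.92%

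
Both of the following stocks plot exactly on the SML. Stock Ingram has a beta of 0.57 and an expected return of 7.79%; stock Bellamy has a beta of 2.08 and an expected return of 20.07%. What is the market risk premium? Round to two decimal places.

Both satisfy E(R) = R_f + β·MRP, so the slope of the SML is
MRP = (20.07% − 7.79%) / (2.08 − 0.57) = 12.28% / 1.51 = 8.1325%

8.13%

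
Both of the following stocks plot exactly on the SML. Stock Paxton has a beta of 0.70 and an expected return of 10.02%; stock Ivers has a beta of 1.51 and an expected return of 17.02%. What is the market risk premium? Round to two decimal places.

8.64%

Both satisfy E(R) = R_f + β·MRP, so the slope of the SML is
MRP = (17.02% − 10.02%) / (1.51 − 0.70) = 7.00% / 0.81 = 8.6420%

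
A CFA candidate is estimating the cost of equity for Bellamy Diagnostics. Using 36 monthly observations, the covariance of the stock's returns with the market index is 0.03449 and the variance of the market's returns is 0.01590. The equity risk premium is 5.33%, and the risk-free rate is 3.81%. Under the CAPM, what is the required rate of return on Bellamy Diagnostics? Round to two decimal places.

β = Cov(R_i, R_m) / Var(R_m) = 0.03449 / 0.01590 = 2.1692
E(R) = R_f + β × MRP = 3.81% + 2.1692 × 5.33% = 15.37%

15.37%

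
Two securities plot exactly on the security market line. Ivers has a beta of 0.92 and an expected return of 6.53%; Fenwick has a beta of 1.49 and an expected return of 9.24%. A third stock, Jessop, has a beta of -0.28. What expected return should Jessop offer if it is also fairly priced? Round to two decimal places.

MRP (SML slope) = (9.24% − 6.53%) / (1.49 − 0.92) = 2.71% / 0.57 = 4.7544%
R_f (intercept) = 6.53% − 0.92 × 4.7544% = 2.1560%
E(R_Jessop) = R_f + β × MRP = 2.1560% + -0.28 × 4.7544% = 0.82%

0.82%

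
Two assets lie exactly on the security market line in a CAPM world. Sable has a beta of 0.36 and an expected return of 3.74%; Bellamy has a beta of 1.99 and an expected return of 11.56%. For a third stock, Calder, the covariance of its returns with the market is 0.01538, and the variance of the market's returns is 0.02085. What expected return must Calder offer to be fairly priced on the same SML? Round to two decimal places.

MRP = (11.56% − 3.74%) / (1.99 − 0.36) = 4.7975%
R_f = 3.74% − 0.36 × 4.7975% = 2.0129%
β_Calder = Cov / Var(R_m) = 0.01538 / 0.02085 = 0.7376
E(R_Calder) = R_f + β × MRP = 2.0129% + 0.7376 × 4.7975% = 5.55%

5.55%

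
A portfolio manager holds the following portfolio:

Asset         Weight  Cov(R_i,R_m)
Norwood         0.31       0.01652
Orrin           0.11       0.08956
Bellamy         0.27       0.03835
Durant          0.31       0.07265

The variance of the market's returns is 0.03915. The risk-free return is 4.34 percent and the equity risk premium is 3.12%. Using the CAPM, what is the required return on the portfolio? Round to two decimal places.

β_Norwood = 0.01652 / 0.03915 = 0.4220
β_Orrin = 0.08956 / 0.03915 = 2.2876
β_Bellamy = 0.03835 / 0.03915 = 0.9796
β_Durant = 0.07265 / 0.03915 = 1.8557
β_P = Σ w_i β_i = 0.31×0.4220 + 0.11×2.2876 + 0.27×0.9796 + 0.31×1.8557 = 1.2222
E(R_P) = R_f + β_P × MRP = 4.34% + 1.2222 × 3.12% = 8.15%

8.15%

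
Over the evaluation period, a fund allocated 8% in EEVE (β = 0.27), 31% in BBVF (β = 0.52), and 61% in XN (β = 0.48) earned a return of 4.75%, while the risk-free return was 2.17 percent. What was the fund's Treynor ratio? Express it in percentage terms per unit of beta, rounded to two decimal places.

β_P = 0.08×0.27 + 0.31×0.52 + 0.61×0.48 = 0.4756
Treynor = (R_P − R_f) / β_P = (4.75% − 2.17%) / 0.4756 = 2.58% / 0.4756 = 5.42%

5.42%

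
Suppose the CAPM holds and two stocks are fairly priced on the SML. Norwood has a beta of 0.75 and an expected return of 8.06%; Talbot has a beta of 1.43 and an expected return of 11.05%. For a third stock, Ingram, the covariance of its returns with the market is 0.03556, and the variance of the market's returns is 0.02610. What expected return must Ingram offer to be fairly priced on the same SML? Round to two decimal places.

MRP = (11.05% − 8.06%) / (1.43 − 0.75) = 4.3971%
R_f = 8.06% − 0.75 × 4.3971% = 4.7622%
β_Ingram = Cov / Var(R_m) = 0.03556 / 0.02610 = 1.3625
E(R_Ingram) = R_f + β × MRP = 4.7622% + 1.3625 × 4.3971% = 10.75%

10.75%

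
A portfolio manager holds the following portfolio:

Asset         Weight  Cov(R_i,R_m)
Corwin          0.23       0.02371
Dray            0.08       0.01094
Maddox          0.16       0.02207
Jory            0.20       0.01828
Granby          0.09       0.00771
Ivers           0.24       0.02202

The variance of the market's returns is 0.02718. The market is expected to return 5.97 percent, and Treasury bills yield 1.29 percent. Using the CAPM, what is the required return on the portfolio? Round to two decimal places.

4.65%

β_Corwin = 0.02371 / 0.02718 = 0.8723
β_Dray = 0.01094 / 0.02718 = 0.4025
β_Maddox = 0.02207 / 0.02718 = 0.8120
β_Jory = 0.01828 / 0.02718 = 0.6726
β_Granby = 0.00771 / 0.02718 = 0.2837
β_Ivers = 0.02202 / 0.02718 = 0.8102
β_P = Σ w_i β_i = 0.23×0.8723 + 0.08×0.4025 + 0.16×0.8120 + 0.20×0.6726 + 0.09×0.2837 + 0.24×0.8102 = 0.7173
MRP = 5.97% − 1.29% = 4.68%
E(R_P) = R_f + β_P × MRP = 1.29% + 0.7173 × 4.68% = 4.65%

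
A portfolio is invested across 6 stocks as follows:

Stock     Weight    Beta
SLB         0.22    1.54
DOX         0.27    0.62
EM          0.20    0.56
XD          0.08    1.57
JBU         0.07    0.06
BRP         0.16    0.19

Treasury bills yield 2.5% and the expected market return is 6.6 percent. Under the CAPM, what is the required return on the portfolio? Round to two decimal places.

β_P = Σ w_i β_i = 0.22×1.54 + 0.27×0.62 + 0.20×0.56 + 0.08×1.57 + 0.07×0.06 + 0.16×0.19 = 0.7784
MRP = 6.6% − 2.5% = 4.10%
E(R_P) = R_f + β_P × MRP = 2.5% + 0.7784 × 4.1% = 5.69%

5.69%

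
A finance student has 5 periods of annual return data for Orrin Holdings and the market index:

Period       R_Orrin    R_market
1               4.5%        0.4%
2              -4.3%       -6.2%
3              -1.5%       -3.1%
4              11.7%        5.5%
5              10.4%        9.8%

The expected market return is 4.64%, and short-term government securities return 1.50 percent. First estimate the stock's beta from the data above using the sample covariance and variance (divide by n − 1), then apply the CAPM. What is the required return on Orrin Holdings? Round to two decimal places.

Mean R_i = (4.5 − 4.3 − 1.5 + 11.7 + 10.4) / 5 = 4.1600%
Mean R_m = (0.4 − 6.2 − 3.1 + 5.5 + 9.8) / 5 = 1.2800%
Σ(R_i − R̄_i)(R_m − R̄_m) = 172.7560  ⇒  Cov = 172.7560 / 4 = 43.1890
Σ(R_m − R̄_m)² = 166.3080  ⇒  Var(R_m) = 166.3080 / 4 = 41.5770
β = Cov / Var(R_m) = 43.1890 / 41.5770 = 1.0388
MRP = 4.64% − 1.50% = 3.14%
E(R) = R_f + β × MRP = 1.50% + 1.0388 × 3.14% = 4.76%

4.76%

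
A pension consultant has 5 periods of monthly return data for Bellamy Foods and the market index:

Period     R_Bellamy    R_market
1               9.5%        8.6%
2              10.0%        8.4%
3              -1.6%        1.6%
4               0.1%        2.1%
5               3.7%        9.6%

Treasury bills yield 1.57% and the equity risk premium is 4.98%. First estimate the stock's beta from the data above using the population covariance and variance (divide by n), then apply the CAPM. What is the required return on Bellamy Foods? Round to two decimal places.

Mean R_i = (9.5 + 10.0 − 1.6 + 0.1 + 3.7) / 5 = 4.3400%
Mean R_m = (8.6 + 8.4 + 1.6 + 2.1 + 9.6) / 5 = 6.0600%
Σ(R_i − R̄_i)(R_m − R̄_m) = 67.3680  ⇒  Cov = 67.3680 / 5 = 13.4736
Σ(R_m − R̄_m)² = 60.0320  ⇒  Var(R_m) = 60.0320 / 5 = 12.0064
β = Cov / Var(R_m) = 13.4736 / 12.0064 = 1.1222
E(R) = R_f + β × MRP = 1.57% + 1.1222 × 4.98% = 7.16%

7.16%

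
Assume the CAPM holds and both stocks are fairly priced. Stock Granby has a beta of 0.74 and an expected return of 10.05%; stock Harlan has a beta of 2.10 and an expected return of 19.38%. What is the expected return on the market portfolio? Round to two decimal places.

Both satisfy E(R) = R_f + β·MRP, so the slope of the SML is
MRP = (19.38% − 10.05%) / (2.10 − 0.74) = 9.33% / 1.36 = 6.8603%
R_f = E(R_Granby) − β_Granby·MRP = 10.05% − 0.74 × 6.8603% = 4.9734%
E(R_m) = R_f + MRP = 4.9734% + 6.8603% = 11.83%

11.83%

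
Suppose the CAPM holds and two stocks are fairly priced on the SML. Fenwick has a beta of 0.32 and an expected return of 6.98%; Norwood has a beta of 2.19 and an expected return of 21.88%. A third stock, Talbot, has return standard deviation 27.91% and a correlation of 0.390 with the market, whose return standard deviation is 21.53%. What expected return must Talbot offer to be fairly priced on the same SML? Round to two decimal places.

MRP = (21.88% − 6.98%) / (2.19 − 0.32) = 7.9679%
R_f = 6.98% − 0.32 × 7.9679% = 4.4303%
β_Talbot = ρ·σ_i/σ_m = 0.390 × 27.91 / 21.53 = 0.5056
E(R_Talbot) = R_f + β × MRP = 4.4303% + 0.5056 × 7.9679% = 8.46%

8.46%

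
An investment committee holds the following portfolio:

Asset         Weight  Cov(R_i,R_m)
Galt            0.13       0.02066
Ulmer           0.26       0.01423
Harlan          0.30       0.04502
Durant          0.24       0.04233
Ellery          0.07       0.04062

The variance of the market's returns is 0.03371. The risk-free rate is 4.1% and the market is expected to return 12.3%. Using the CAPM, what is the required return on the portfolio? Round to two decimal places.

β_Galt = 0.02066 / 0.03371 = 0.6129
β_Ulmer = 0.01423 / 0.03371 = 0.4221
β_Harlan = 0.04502 / 0.03371 = 1.3355
β_Durant = 0.04233 / 0.03371 = 1.2557
β_Ellery = 0.04062 / 0.03371 = 1.2050
β_P = Σ w_i β_i = 0.13×0.6129 + 0.26×0.4221 + 0.30×1.3355 + 0.24×1.2557 + 0.07×1.2050 = 0.9758
MRP = 12.3% − 4.1% = 8.20%
E(R_P) = R_f + β_P × MRP = 4.1% + 0.9758 × 8.2% = 12.10%

12.10%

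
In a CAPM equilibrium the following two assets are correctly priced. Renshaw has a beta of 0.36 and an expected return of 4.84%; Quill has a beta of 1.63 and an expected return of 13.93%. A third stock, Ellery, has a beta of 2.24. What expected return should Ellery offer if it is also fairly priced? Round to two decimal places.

18.30%

MRP (SML slope) = (13.93% − 4.84%) / (1.63 − 0.36) = 9.09% / 1.27 = 7.1575%
R_f (intercept) = 4.84% − 0.36 × 7.1575% = 2.2633%
E(R_Ellery) = R_f + β × MRP = 2.2633% + 2.24 × 7.1575% = 18.30%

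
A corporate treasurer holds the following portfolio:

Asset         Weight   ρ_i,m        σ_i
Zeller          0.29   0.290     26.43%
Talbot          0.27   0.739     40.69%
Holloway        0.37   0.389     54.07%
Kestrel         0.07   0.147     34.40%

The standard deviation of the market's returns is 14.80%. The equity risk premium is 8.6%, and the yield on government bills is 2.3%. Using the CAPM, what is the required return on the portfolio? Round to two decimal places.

β_Zeller = 0.290 × 26.43% / 14.80% = 0.5179
β_Talbot = 0.739 × 40.69% / 14.80% = 2.0318
β_Holloway = 0.389 × 54.07% / 14.80% = 1.4212
β_Kestrel = 0.147 × 34.40% / 14.80% = 0.3417
β_P = Σ w_i β_i = 0.29×0.5179 + 0.27×2.0318 + 0.37×1.4212 + 0.07×0.3417 = 1.2485
E(R_P) = R_f + β_P × MRP = 2.3% + 1.2485 × 8.6% = 13.04%

13.04%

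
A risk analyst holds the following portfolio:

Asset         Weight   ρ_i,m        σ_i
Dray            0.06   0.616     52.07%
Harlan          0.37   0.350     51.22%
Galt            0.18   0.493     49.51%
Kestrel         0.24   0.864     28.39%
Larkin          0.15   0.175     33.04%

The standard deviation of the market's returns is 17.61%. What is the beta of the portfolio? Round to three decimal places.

1.119

β_Dray = 0.616 × 52.07% / 17.61% = 1.8214
β_Harlan = 0.350 × 51.22% / 17.61% = 1.0180
β_Galt = 0.493 × 49.51% / 17.61% = 1.3861
β_Kestrel = 0.864 × 28.39% / 17.61% = 1.3929
β_Larkin = 0.175 × 33.04% / 17.61% = 0.3283
β_P = Σ w_i β_i = 0.06×1.8214 + 0.37×1.0180 + 0.18×1.3861 + 0.24×1.3929 + 0.15×0.3283 = 1.1190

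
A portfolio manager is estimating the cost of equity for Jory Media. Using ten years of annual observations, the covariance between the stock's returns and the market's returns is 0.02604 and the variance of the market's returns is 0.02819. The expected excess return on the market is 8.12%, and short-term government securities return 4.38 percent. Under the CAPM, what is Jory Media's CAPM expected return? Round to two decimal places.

β = Cov(R_i, R_m) / Var(R_m) = 0.02604 / 0.02819 = 0.9237
E(R) = R_f + β × MRP = 4.38% + 0.9237 × 8.12% = 11.88%

11.88%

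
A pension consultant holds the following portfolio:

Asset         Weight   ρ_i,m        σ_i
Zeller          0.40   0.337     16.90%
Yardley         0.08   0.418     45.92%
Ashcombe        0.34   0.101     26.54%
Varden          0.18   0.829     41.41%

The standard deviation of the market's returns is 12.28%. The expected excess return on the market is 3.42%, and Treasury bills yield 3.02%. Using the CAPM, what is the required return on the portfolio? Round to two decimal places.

β_Zeller = 0.337 × 16.90% / 12.28% = 0.4638
β_Yardley = 0.418 × 45.92% / 12.28% = 1.5631
β_Ashcombe = 0.101 × 26.54% / 12.28% = 0.2183
β_Varden = 0.829 × 41.41% / 12.28% = 2.7955
β_P = Σ w_i β_i = 0.40×0.4638 + 0.08×1.5631 + 0.34×0.2183 + 0.18×2.7955 = 0.8880
E(R_P) = R_f + β_P × MRP = 3.02% + 0.8880 × 3.42% = 6.06%

6.06%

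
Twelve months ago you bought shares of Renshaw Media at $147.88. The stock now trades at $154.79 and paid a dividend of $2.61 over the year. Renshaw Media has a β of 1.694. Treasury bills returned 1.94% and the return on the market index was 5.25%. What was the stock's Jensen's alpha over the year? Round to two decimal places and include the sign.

Realised HPR = (P1 + D1 − P0) / P0 = (154.79 + 2.61 − 147.88) / 147.88 = 9.52 / 147.88 = 6.4377%
MRP = 5.25% − 1.94% = 3.31%
CAPM required = R_f + β·MRP = 1.94% + 1.694 × 3.31% = 7.54714%
α = realised − required = 6.4377% − 7.54714% = -1.11%

-1.11%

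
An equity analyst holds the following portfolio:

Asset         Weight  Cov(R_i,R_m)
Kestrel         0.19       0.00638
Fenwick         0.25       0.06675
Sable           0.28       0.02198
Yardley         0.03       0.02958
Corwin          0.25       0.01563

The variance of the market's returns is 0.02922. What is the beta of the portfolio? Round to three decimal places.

β_Kestrel = 0.00638 / 0.02922 = 0.2183
β_Fenwick = 0.06675 / 0.02922 = 2.2844
β_Sable = 0.02198 / 0.02922 = 0.7522
β_Yardley = 0.02958 / 0.02922 = 1.0123
β_Corwin = 0.01563 / 0.02922 = 0.5349
β_P = Σ w_i β_i = 0.19×0.2183 + 0.25×2.2844 + 0.28×0.7522 + 0.03×1.0123 + 0.25×0.5349 = 0.9873

0.987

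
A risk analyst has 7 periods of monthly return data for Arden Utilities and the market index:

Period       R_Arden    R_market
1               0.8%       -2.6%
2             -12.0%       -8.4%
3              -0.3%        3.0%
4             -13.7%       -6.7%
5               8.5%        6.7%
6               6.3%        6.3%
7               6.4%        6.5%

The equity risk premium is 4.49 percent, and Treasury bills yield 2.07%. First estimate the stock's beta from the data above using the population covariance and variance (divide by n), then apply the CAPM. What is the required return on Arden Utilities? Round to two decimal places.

Mean R_i = (0.8 − 12.0 − 0.3 − 13.7 + 8.5 + 6.3 + 6.4) / 7 = -0.5714%
Mean R_m = (-2.6 − 8.4 + 3.0 − 6.7 + 6.7 + 6.3 + 6.5) / 7 = 0.6857%
Σ(R_i − R̄_i)(R_m − R̄_m) = 330.5929  ⇒  Cov = 330.5929 / 7 = 47.2276
Σ(R_m − R̄_m)² = 254.7486  ⇒  Var(R_m) = 254.7486 / 7 = 36.3927
β = Cov / Var(R_m) = 47.2276 / 36.3927 = 1.2977
E(R) = R_f + β × MRP = 2.07% + 1.2977 × 4.49% = 7.90%

7.90%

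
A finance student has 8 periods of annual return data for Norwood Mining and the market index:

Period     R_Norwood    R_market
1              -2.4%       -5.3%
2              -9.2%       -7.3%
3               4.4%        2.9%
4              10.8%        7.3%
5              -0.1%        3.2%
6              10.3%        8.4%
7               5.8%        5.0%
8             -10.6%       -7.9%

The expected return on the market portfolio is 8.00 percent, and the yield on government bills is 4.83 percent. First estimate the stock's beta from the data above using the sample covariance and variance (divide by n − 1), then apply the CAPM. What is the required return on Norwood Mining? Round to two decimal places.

8.59%

Mean R_i = (-2.4 − 9.2 + 4.4 + 10.8 − 0.1 + 10.3 + 5.8 − 10.6) / 8 = 1.1250%
Mean R_m = (-5.3 − 7.3 + 2.9 + 7.3 + 3.2 + 8.4 + 5.0 − 7.9) / 8 = 0.7875%
Σ(R_i − R̄_i)(R_m − R̄_m) = 363.3325  ⇒  Cov = 363.3325 / 7 = 51.9046
Σ(R_m − R̄_m)² = 306.3288  ⇒  Var(R_m) = 306.3288 / 7 = 43.7613
β = Cov / Var(R_m) = 51.9046 / 43.7613 = 1.1861
MRP = 8.00% − 4.83% = 3.17%
E(R) = R_f + β × MRP = 4.83% + 1.1861 × 3.17% = 8.59%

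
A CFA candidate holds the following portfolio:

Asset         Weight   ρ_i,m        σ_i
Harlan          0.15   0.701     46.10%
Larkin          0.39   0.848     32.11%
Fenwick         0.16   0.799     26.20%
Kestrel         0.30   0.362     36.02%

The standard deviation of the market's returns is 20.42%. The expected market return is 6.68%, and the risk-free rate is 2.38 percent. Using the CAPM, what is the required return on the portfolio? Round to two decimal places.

7.17%

β_Harlan = 0.701 × 46.10% / 20.42% = 1.5826
β_Larkin = 0.848 × 32.11% / 20.42% = 1.3335
β_Fenwick = 0.799 × 26.20% / 20.42% = 1.0252
β_Kestrel = 0.362 × 36.02% / 20.42% = 0.6386
β_P = Σ w_i β_i = 0.15×1.5826 + 0.39×1.3335 + 0.16×1.0252 + 0.30×0.6386 = 1.1131
MRP = 6.68% − 2.38% = 4.30%
E(R_P) = R_f + β_P × MRP = 2.38% + 1.1131 × 4.30% = 7.17%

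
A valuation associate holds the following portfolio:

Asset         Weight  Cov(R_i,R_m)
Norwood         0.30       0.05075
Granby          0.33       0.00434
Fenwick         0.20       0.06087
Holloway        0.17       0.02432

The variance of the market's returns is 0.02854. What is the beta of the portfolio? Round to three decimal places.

1.155

β_Norwood = 0.05075 / 0.02854 = 1.7782
β_Granby = 0.00434 / 0.02854 = 0.1521
β_Fenwick = 0.06087 / 0.02854 = 2.1328
β_Holloway = 0.02432 / 0.02854 = 0.8521
β_P = Σ w_i β_i = 0.30×1.7782 + 0.33×0.1521 + 0.20×2.1328 + 0.17×0.8521 = 1.1551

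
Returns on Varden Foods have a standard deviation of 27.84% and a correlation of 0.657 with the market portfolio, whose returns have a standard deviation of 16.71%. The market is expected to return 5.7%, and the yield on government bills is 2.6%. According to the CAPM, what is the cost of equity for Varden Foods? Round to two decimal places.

5.99%

β = ρ × σ_i / σ_m = 0.657 × 27.84% / 16.71% = 1.0946
MRP = 5.7% − 2.6% = 3.10%
E(R) = 2.6% + 1.0946 × 3.1% = 5.99%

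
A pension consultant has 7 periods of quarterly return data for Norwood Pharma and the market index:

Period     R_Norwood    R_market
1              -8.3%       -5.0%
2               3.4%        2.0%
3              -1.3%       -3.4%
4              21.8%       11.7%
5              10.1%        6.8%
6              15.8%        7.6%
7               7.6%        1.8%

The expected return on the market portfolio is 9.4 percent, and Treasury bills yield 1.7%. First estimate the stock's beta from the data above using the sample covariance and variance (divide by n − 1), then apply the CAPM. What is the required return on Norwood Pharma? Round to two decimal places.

14.36%

Mean R_i = (-8.3 + 3.4 − 1.3 + 21.8 + 10.1 + 15.8 + 7.6) / 7 = 7.0143%
Mean R_m = (-5.0 + 2.0 − 3.4 + 11.7 + 6.8 + 7.6 + 1.8) / 7 = 3.0714%
Σ(R_i − R̄_i)(R_m − R̄_m) = 359.4129  ⇒  Cov = 359.4129 / 6 = 59.9022
Σ(R_m − R̄_m)² = 218.6543  ⇒  Var(R_m) = 218.6543 / 6 = 36.4424
β = Cov / Var(R_m) = 59.9022 / 36.4424 = 1.6438
MRP = 9.4% − 1.7% = 7.70%
E(R) = R_f + β × MRP = 1.7% + 1.6438 × 7.7% = 14.36%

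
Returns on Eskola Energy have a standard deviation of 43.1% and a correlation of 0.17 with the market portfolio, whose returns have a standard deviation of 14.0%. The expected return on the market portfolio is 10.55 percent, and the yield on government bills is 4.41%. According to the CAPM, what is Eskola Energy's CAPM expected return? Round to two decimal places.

7.62%

β = ρ × σ_i / σ_m = 0.17 × 43.1% / 14.0% = 0.5234
MRP = 10.55% − 4.41% = 6.14%
E(R) = 4.41% + 0.5234 × 6.14% = 7.62%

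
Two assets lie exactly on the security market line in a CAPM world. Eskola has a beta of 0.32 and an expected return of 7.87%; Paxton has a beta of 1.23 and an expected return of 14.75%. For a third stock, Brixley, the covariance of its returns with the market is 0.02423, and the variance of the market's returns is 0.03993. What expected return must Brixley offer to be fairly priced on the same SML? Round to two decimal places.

10.04%

MRP = (14.75% − 7.87%) / (1.23 − 0.32) = 7.5604%
R_f = 7.87% − 0.32 × 7.5604% = 5.4507%
β_Brixley = Cov / Var(R_m) = 0.02423 / 0.03993 = 0.6068
E(R_Brixley) = R_f + β × MRP = 5.4507% + 0.6068 × 7.5604% = 10.04%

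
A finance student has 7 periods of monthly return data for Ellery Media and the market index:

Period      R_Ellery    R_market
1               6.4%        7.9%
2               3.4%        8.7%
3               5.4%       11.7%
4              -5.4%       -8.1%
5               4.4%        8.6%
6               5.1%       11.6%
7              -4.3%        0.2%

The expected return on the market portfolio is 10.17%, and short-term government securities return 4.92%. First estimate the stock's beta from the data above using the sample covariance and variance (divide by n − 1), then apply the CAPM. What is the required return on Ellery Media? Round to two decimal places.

Mean R_i = (6.4 + 3.4 + 5.4 − 5.4 + 4.4 + 5.1 − 4.3) / 7 = 2.1429%
Mean R_m = (7.9 + 8.7 + 11.7 − 8.1 + 8.6 + 11.6 + 0.2) / 7 = 5.8000%
Σ(R_i − R̄_i)(R_m − R̄_m) = 196.2000  ⇒  Cov = 196.2000 / 6 = 32.7000
Σ(R_m − R̄_m)² = 313.6800  ⇒  Var(R_m) = 313.6800 / 6 = 52.2800
β = Cov / Var(R_m) = 32.7000 / 52.2800 = 0.6255
MRP = 10.17% − 4.92% = 5.25%
E(R) = R_f + β × MRP = 4.92% + 0.6255 × 5.25% = 8.20%

8.20%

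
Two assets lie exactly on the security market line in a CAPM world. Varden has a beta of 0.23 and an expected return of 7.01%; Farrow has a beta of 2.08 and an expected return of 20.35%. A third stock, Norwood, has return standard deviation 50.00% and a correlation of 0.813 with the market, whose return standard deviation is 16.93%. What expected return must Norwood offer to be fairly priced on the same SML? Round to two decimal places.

MRP = (20.35% − 7.01%) / (2.08 − 0.23) = 7.2108%
R_f = 7.01% − 0.23 × 7.2108% = 5.3515%
β_Norwood = ρ·σ_i/σ_m = 0.813 × 50.00 / 16.93 = 2.4011
E(R_Norwood) = R_f + β × MRP = 5.3515% + 2.4011 × 7.2108% = 22.67%

22.67%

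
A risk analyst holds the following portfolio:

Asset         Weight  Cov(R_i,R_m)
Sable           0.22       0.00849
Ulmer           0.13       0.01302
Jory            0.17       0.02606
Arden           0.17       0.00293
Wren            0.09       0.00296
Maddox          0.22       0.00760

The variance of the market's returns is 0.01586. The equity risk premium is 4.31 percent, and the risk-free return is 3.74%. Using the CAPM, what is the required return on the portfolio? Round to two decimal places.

6.57%

β_Sable = 0.00849 / 0.01586 = 0.5353
β_Ulmer = 0.01302 / 0.01586 = 0.8209
β_Jory = 0.02606 / 0.01586 = 1.6431
β_Arden = 0.00293 / 0.01586 = 0.1847
β_Wren = 0.00296 / 0.01586 = 0.1866
β_Maddox = 0.00760 / 0.01586 = 0.4792
β_P = Σ w_i β_i = 0.22×0.5353 + 0.13×0.8209 + 0.17×1.6431 + 0.17×0.1847 + 0.09×0.1866 + 0.22×0.4792 = 0.6574
E(R_P) = R_f + β_P × MRP = 3.74% + 0.6574 × 4.31% = 6.57%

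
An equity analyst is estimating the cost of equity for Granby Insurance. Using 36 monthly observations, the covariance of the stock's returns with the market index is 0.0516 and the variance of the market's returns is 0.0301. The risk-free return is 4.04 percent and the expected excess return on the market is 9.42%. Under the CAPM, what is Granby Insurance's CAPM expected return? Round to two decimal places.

20.19%

β = Cov(R_i, R_m) / Var(R_m) = 0.0516 / 0.0301 = 1.7143
E(R) = R_f + β × MRP = 4.04% + 1.7143 × 9.42% = 20.19%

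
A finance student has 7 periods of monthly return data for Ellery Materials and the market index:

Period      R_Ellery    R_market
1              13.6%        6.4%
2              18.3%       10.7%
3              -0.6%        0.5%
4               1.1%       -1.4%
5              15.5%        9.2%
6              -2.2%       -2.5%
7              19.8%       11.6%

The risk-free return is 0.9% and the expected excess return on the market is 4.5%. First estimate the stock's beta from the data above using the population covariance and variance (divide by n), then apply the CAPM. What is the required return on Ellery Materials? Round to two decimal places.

Mean R_i = (13.6 + 18.3 − 0.6 + 1.1 + 15.5 − 2.2 + 19.8) / 7 = 9.3571%
Mean R_m = (6.4 + 10.7 + 0.5 − 1.4 + 9.2 − 2.5 + 11.6) / 7 = 4.9286%
Σ(R_i − R̄_i)(R_m − R̄_m) = 335.9686  ⇒  Cov = 335.9686 / 7 = 47.9955
Σ(R_m − R̄_m)² = 213.0743  ⇒  Var(R_m) = 213.0743 / 7 = 30.4392
β = Cov / Var(R_m) = 47.9955 / 30.4392 = 1.5768
E(R) = R_f + β × MRP = 0.9% + 1.5768 × 4.5% = 8.00%

8.00%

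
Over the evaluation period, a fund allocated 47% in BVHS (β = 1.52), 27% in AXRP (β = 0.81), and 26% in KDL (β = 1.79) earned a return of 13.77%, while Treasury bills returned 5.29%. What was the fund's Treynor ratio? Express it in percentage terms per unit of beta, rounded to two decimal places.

6.06%

β_P = 0.47×1.52 + 0.27×0.81 + 0.26×1.79 = 1.3985
Treynor = (R_P − R_f) / β_P = (13.77% − 5.29%) / 1.3985 = 8.48% / 1.3985 = 6.06%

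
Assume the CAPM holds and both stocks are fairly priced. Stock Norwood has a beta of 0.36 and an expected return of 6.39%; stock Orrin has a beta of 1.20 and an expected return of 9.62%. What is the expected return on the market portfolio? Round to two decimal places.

Both satisfy E(R) = R_f + β·MRP, so the slope of the SML is
MRP = (9.62% − 6.39%) / (1.20 − 0.36) = 3.23% / 0.84 = 3.8452%
R_f = E(R_Norwood) − β_Norwood·MRP = 6.39% − 0.36 × 3.8452% = 5.0057%
E(R_m) = R_f + MRP = 5.0057% + 3.8452% = 8.85%

8.85%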